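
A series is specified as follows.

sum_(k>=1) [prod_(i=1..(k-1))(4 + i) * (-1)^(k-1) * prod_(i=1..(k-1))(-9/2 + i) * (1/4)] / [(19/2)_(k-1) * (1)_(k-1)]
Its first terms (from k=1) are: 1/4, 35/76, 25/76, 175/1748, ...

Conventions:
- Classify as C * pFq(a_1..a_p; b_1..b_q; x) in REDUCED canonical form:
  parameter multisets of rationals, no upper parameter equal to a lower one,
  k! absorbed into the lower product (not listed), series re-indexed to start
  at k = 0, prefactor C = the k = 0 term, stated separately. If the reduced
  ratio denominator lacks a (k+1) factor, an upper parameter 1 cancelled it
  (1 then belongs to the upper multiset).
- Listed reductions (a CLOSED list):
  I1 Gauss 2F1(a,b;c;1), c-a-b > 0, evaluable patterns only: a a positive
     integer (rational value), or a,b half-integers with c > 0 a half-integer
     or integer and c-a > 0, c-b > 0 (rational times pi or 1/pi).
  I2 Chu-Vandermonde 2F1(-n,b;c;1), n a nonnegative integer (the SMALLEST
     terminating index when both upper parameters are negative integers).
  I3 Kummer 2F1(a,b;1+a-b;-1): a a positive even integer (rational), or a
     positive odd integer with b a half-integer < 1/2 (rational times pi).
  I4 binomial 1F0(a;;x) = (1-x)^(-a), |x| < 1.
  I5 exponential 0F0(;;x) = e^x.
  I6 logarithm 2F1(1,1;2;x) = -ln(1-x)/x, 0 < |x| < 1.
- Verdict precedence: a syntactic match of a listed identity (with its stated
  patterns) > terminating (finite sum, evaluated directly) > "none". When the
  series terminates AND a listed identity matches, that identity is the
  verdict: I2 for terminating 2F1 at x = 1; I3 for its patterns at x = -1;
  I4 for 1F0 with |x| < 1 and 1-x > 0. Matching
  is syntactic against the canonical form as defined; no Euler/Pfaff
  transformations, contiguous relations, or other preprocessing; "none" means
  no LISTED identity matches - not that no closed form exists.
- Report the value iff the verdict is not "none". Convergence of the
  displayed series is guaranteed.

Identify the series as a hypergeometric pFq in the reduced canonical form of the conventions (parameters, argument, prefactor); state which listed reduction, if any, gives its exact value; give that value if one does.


At argument -1: a 2F1 with upper {-7/2, 5}, lower {19/2}, scaled by C = 1/4. Verdict: this is Kummer (I3) (x = -1; c = 19/2 equals 1+a-b for upper {-7/2, 5}: listed pattern). Its exact value is (765765/2097152) * pi.

The tell: with t_0 = 1/4, the running product (C = 1/4) telescopes to a rising factorial.
Term ratio: r(k) = (-1) * (k-7/2) (k+5) / [(k+19/2) (k+1)] - rational in k. x = (-1); t_0 = 1/4; negate the roots.


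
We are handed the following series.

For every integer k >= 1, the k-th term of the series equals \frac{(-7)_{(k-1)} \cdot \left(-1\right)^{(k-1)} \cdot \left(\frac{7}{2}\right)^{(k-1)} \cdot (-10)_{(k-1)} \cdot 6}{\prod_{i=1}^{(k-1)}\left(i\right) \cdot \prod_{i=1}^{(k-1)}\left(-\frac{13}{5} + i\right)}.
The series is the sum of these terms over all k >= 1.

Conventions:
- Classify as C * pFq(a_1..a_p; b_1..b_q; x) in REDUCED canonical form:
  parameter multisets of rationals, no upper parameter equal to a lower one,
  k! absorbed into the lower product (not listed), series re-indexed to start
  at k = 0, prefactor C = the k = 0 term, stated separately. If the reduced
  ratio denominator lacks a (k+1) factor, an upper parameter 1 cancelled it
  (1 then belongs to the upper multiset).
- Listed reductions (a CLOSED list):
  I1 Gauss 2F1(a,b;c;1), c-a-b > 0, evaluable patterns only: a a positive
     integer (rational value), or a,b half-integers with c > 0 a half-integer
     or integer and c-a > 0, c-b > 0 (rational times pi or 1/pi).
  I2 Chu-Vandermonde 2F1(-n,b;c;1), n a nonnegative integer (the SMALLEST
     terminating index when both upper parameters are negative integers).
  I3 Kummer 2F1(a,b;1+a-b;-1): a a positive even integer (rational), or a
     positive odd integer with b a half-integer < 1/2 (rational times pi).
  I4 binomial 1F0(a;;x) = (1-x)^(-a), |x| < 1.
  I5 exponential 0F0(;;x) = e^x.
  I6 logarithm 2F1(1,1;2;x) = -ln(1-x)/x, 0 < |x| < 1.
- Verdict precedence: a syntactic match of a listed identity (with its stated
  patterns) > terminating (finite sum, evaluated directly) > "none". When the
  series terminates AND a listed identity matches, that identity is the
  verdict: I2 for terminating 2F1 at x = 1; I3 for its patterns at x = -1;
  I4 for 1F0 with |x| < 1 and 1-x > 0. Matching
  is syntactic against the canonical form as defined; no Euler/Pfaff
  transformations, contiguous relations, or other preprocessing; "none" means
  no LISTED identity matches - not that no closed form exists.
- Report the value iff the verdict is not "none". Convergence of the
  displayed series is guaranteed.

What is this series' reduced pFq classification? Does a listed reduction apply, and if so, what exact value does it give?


x = -\frac{7}{2} here; the reduced form reads 2F1, upper {-10, -7}, lower {-\frac{8}{5}}, C = 6. Verdict: terminating - upper -7 stops the sum at k = 7; the 8 terms are added exactly. Sum: \frac{268034403051}{1496}.

Key step: x = -\frac{7}{2} and the (-1)^k factor (prefactor 6) folds into the argument's sign.
Ratio: r(k) = -\frac{7}{2} * (k-10) (k-7) / [(k-\frac{8}{5}) (k+1)] ; factor over Q: parameters, x = -\frac{7}{2}, and C = 6.


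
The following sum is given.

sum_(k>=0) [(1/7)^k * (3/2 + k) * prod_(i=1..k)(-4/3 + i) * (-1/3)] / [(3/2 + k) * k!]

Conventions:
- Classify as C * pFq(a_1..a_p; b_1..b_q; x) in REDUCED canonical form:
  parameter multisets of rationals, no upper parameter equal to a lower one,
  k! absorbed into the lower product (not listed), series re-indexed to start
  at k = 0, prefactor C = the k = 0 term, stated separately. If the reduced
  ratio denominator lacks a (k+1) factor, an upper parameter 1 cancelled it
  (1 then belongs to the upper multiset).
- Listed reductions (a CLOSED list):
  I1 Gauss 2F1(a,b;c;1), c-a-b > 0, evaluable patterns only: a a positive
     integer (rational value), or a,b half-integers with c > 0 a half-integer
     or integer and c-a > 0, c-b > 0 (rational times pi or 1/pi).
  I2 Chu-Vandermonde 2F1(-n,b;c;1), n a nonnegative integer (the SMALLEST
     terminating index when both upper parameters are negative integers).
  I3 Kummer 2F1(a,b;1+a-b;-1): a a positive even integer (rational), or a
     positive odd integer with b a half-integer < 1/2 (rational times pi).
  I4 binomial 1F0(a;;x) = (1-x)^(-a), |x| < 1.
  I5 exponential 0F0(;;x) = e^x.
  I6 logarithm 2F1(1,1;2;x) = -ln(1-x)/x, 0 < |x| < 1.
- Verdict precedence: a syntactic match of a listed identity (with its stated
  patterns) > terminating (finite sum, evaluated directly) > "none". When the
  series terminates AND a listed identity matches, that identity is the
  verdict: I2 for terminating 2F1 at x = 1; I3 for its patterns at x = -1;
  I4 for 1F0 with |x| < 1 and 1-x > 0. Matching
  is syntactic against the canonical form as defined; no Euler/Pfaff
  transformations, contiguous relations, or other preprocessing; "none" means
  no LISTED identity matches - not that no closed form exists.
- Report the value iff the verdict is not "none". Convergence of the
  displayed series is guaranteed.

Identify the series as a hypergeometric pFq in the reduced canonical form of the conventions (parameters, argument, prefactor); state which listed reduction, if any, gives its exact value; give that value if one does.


Classification (C = -1/3): 1F0 with upper {-1/3}, lower {-}, argument x = 1/7. Verdict (x = 1/7): the binomial series (I4) applies (the 1F0 binomial series: exponent 1/3, x = 1/7). Sum: (-1/3) * (6/7)^(1/3).

First insight: x = (1/7) and striking the common factor k + 3/2 reduces the term (C = -1/3).
Step ratio: r(k) = (1/7) * (k-1/3) / [(k+1)] - rational in k, leading ratio (1/7); with t_0 = -1/3, classification follows.


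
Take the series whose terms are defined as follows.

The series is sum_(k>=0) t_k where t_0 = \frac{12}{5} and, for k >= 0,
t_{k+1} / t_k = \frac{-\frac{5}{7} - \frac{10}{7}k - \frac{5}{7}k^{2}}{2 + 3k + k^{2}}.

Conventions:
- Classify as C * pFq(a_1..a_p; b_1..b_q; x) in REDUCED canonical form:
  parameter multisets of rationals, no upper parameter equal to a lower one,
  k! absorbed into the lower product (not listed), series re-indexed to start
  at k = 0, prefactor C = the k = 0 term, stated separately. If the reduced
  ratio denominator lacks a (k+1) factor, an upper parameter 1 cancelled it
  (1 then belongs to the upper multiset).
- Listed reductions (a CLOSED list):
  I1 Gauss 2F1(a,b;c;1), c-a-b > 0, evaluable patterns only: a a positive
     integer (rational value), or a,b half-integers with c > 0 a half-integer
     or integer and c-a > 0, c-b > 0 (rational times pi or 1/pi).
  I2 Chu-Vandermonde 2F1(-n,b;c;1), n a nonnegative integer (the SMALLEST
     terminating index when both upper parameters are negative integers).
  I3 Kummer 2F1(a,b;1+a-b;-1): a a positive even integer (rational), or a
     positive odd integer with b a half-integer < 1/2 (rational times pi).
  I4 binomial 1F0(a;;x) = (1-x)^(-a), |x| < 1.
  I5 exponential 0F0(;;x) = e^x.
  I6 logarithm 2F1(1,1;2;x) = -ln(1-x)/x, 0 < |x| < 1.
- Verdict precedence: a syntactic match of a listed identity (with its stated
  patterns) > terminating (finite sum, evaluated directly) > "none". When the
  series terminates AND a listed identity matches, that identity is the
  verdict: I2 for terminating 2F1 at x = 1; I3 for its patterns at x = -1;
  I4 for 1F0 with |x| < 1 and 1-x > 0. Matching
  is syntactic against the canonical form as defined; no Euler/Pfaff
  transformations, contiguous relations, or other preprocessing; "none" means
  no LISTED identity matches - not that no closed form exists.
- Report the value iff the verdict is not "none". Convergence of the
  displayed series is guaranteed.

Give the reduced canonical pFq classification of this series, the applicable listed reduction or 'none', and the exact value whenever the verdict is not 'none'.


At argument -\frac{5}{7}: a 2F1 with upper {1, 1}, lower {2}, scaled by C = \frac{12}{5}. Verdict at x = -\frac{5}{7}: logarithm (I6) matches (the logarithm: parameters (1,1;2), x = -\frac{5}{7}). Its exact value is \frac{84}{25} \cdot \ln\left(\frac{12}{7}\right).

First insight: t_0 = \frac{12}{5} here, and roots of the ratio polynomials (C = 12/5, x = -5/7) are the negated parameters.
Adjacent-term ratio: r(k) = -\frac{5}{7} * (k+1) (k+1) / [(k+2) (k+1)] - poly over poly, x = -\frac{5}{7} from leading terms; C = \frac{12}{5} at k = 0.


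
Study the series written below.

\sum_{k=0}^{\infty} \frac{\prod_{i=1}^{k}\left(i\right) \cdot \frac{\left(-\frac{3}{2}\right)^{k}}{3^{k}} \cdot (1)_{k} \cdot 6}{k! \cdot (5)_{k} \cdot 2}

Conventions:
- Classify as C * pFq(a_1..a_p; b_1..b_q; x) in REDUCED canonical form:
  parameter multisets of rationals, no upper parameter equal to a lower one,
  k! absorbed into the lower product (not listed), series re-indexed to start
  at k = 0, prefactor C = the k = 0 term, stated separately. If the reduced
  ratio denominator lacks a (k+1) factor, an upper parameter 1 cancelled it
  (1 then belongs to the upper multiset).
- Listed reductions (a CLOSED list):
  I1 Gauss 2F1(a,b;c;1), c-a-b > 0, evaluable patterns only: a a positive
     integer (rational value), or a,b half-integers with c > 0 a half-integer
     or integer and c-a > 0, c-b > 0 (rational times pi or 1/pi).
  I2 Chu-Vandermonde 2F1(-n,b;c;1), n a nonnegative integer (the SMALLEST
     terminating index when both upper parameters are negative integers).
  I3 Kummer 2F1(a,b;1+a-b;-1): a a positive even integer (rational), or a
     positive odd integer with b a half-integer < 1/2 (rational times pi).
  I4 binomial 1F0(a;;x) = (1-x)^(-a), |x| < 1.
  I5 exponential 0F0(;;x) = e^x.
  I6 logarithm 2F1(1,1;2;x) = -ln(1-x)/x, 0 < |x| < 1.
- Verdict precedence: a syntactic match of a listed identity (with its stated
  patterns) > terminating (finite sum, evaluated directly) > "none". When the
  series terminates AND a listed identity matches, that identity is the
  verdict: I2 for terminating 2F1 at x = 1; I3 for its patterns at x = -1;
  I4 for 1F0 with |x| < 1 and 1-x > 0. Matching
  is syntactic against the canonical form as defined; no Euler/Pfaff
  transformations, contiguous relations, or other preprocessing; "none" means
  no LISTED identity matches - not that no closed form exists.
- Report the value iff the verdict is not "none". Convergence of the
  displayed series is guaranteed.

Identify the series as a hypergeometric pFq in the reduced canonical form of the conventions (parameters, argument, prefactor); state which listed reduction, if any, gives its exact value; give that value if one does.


Prefactor 3, argument -\frac{1}{2}: 2F1 with upper {1, 1} over lower {5}. Verdict: none - at argument -\frac{1}{2} the multisets {1, 1} ; {5} match no listed identity.

First insight: t_0 being 3, the constant factors (C = 3, x = -1/2) combine into one prefactor.
Ratio: r(k) = -\frac{1}{2} * (k+1) (k+1) / [(k+5) (k+1)] - rational in k. x = -\frac{1}{2}; t_0 = 3; negate the roots.


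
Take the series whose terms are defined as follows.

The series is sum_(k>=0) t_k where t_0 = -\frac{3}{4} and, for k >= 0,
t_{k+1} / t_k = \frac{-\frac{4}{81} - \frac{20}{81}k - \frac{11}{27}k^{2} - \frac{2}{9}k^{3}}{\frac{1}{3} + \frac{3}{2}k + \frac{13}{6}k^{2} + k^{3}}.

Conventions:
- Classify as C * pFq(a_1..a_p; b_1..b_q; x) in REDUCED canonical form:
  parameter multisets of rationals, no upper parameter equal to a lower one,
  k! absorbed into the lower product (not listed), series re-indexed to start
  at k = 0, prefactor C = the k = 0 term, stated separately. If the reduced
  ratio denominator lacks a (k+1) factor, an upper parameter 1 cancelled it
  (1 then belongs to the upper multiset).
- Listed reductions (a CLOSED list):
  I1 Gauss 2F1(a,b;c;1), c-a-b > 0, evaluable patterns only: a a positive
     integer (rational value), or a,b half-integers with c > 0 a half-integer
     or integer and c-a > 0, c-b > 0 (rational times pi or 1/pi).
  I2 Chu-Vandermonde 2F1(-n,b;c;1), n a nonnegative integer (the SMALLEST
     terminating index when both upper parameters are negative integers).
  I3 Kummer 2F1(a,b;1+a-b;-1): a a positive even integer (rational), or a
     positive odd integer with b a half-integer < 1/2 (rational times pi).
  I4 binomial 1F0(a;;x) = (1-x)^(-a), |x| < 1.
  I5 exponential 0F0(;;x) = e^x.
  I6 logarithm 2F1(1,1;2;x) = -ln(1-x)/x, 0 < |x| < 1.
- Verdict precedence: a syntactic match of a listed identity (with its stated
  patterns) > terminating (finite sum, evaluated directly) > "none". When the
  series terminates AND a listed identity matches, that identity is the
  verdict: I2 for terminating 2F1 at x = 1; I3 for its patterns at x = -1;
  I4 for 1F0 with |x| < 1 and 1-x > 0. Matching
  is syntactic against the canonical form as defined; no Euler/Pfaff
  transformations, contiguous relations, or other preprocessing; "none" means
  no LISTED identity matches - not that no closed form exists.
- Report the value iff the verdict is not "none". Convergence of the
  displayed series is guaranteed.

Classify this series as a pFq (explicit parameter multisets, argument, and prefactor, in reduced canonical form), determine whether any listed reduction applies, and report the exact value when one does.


Prefactor -\frac{3}{4}, argument -\frac{2}{9}: 1F0 with upper {\frac{2}{3}} over lower {-}. Verdict at x = -\frac{2}{9}: the binomial series (I4) matches (the 1F0 binomial series: exponent -2/3, x = -\frac{2}{9}). Exact value: \left(-\frac{3}{4}\right) \cdot \left(\frac{11}{9}\right)^{-\frac{2}{3}}.

Key step: from the first term -\frac{3}{4}: cancel k + 2/3 from the displayed ratio first; then C = -3/4, x = -2/9.
Adjacent-term ratio: r(k) = -\frac{2}{9} * (k+\frac{2}{3}) / [(k+1)] - rational; roots negated = parameters, x = -\frac{2}{9}, C = -\frac{3}{4}.


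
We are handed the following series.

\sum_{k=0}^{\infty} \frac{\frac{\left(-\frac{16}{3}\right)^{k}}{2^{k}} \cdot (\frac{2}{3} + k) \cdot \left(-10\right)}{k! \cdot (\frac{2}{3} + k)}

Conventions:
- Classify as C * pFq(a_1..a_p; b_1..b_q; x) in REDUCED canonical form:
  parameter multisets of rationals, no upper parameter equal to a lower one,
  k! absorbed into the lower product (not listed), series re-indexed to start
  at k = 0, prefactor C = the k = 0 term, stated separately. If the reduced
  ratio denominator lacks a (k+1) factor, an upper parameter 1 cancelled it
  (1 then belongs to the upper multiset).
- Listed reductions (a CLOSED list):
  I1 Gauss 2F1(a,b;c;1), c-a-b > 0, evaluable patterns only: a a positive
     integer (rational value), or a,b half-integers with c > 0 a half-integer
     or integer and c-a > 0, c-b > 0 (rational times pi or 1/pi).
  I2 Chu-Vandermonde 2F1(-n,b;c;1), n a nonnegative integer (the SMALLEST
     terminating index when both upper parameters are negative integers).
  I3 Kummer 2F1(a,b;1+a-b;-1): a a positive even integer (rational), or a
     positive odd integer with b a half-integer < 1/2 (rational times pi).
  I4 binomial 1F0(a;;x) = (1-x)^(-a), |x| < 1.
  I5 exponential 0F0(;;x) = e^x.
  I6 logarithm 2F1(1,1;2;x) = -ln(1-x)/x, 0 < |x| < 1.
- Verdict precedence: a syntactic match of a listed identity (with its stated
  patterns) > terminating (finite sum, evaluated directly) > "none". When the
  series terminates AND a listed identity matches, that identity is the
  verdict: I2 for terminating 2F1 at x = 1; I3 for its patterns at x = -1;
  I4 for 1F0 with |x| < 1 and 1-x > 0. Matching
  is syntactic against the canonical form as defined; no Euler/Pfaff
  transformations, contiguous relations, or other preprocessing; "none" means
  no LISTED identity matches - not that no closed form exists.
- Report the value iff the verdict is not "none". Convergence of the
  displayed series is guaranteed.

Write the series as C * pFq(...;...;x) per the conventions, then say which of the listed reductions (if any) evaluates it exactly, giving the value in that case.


Reduced: x = -\frac{8}{3}, 0F0, upper = {-}, lower = {-}, C = -10. Verdict: the exponential series (I5) fires (the 0F0 exponential series at x = -\frac{8}{3}). Hence: \left(-10\right) \cdot e^{-\frac{8}{3}}.

Structural cue: t_0 = -10 here, and the two k-th powers (prefactor -10) combine into one argument.
Consecutive-term ratio: r(k) = -\frac{8}{3} * 1 / [(k+1)] ; factor over Q: parameters, x = -\frac{8}{3}, and C = -10.


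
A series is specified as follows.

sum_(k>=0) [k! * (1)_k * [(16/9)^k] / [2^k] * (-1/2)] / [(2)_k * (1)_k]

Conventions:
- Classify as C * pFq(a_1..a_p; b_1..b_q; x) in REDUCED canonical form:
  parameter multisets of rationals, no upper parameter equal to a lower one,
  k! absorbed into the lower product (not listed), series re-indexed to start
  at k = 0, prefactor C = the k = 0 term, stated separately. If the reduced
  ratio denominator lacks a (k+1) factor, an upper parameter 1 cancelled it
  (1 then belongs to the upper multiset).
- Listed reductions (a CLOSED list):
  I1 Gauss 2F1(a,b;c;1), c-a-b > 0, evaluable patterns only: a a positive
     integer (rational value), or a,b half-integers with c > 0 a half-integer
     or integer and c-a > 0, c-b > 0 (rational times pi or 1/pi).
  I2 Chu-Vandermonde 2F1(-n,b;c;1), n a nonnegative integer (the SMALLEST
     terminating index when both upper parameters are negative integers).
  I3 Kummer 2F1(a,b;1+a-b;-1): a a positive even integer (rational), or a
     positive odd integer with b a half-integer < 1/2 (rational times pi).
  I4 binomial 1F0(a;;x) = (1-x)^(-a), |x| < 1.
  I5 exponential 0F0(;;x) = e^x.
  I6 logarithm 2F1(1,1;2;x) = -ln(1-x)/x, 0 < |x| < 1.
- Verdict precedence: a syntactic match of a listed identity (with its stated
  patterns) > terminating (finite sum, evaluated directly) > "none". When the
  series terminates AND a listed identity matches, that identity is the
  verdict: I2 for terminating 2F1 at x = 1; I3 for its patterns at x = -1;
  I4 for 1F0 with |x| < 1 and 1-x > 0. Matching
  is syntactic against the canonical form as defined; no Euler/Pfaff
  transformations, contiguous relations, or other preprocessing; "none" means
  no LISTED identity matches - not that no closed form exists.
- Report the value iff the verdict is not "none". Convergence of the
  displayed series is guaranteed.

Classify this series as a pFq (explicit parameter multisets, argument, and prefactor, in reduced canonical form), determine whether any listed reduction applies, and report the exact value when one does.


Classification (C = -1/2): 2F1 with upper {1, 1}, lower {2}, argument x = 8/9. Verdict: the I6 logarithm reduction matches (the logarithm: parameters (1,1;2), x = 8/9). Sum: (9/16) * ln(1/9).

Structural cue: t_0 being -1/2, (1)_k (prefactor -1/2) is k! itself.
Consecutive-term ratio: r(k) = (8/9) * (k+1) (k+1) / [(k+2) (k+1)] - poly over poly, x = (8/9) from leading terms; C = -1/2 at k = 0.


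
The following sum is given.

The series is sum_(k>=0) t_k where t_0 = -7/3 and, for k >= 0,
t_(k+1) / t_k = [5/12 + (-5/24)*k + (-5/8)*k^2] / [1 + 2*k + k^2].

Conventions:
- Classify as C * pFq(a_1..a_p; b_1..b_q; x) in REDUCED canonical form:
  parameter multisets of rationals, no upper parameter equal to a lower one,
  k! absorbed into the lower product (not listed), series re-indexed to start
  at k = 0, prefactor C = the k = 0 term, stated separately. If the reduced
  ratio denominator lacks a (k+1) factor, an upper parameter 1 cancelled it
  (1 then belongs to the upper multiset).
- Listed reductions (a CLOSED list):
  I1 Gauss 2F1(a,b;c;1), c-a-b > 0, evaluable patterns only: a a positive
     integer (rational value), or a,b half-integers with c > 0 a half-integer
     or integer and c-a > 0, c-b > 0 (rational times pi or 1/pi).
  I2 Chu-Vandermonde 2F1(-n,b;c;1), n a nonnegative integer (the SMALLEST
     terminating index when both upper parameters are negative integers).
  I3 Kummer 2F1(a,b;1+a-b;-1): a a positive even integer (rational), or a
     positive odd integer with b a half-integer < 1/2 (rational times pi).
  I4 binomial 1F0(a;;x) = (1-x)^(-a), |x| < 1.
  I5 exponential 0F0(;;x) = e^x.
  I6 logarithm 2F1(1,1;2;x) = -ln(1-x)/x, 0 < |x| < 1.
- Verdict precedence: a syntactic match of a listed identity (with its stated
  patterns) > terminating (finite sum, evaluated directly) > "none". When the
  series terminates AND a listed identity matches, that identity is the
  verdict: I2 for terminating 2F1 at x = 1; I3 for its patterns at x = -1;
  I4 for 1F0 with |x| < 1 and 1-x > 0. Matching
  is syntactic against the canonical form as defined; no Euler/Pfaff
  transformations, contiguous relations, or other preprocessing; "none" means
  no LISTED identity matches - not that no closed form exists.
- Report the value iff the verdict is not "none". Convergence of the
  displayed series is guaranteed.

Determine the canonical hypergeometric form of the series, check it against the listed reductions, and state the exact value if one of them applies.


x = -5/8 here; the reduced form reads 1F0, upper {-2/3}, lower {-}, C = -7/3. Verdict at x = -5/8: binomial (I4) matches (the 1F0 binomial series: exponent 2/3, x = -5/8). Its exact value is (-7/3) * (13/8)^(2/3).

Key observation: from the first term -7/3: factor the ratio over Q (prefactor -7/3): negated roots = parameters.
Term ratio: r(k) = (-5/8) * (k-2/3) / [(k+1)] - rational; roots negated = parameters, x = (-5/8), C = -7/3.


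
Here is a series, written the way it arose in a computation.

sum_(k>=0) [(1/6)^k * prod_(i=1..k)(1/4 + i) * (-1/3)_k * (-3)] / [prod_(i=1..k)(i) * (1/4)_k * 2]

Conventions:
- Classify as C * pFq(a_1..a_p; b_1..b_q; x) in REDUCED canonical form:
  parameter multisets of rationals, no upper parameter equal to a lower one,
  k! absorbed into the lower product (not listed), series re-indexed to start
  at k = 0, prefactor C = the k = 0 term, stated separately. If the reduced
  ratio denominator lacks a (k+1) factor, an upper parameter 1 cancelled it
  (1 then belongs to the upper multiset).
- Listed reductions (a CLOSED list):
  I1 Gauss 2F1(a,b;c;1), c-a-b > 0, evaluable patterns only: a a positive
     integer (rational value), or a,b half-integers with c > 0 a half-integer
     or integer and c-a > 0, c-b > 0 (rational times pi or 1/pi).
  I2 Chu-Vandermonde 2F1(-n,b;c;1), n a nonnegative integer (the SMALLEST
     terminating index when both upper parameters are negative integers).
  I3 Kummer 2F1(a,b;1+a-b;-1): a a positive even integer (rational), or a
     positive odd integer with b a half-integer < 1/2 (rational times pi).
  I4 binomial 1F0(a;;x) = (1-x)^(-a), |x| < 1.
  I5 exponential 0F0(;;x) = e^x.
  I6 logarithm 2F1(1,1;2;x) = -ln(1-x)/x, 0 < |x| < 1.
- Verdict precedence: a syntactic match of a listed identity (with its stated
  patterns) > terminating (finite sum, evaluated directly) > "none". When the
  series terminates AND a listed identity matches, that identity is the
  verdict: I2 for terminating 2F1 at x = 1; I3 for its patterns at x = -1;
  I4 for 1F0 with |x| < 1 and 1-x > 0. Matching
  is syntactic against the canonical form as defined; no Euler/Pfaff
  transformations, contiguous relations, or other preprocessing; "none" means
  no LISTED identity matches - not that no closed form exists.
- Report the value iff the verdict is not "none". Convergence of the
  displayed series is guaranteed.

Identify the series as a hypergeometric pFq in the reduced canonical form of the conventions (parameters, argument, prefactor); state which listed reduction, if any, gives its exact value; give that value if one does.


x = 1/6 here; the reduced form reads 2F1, upper {-1/3, 5/4}, lower {1/4}, C = -3/2. Verdict: none - this 2F1 at x = 1/6 matches no listed pattern, and upper {-1/3, 5/4} holds no stopper.

First insight: from the first term -3/2: the constant factors (C = -3/2) combine into one prefactor.
Consecutive-term ratio: r(k) = (1/6) * (k-1/3) (k+5/4) / [(k+1/4) (k+1)] - poly over poly, x = (1/6) from leading terms; C = -3/2 at k = 0.


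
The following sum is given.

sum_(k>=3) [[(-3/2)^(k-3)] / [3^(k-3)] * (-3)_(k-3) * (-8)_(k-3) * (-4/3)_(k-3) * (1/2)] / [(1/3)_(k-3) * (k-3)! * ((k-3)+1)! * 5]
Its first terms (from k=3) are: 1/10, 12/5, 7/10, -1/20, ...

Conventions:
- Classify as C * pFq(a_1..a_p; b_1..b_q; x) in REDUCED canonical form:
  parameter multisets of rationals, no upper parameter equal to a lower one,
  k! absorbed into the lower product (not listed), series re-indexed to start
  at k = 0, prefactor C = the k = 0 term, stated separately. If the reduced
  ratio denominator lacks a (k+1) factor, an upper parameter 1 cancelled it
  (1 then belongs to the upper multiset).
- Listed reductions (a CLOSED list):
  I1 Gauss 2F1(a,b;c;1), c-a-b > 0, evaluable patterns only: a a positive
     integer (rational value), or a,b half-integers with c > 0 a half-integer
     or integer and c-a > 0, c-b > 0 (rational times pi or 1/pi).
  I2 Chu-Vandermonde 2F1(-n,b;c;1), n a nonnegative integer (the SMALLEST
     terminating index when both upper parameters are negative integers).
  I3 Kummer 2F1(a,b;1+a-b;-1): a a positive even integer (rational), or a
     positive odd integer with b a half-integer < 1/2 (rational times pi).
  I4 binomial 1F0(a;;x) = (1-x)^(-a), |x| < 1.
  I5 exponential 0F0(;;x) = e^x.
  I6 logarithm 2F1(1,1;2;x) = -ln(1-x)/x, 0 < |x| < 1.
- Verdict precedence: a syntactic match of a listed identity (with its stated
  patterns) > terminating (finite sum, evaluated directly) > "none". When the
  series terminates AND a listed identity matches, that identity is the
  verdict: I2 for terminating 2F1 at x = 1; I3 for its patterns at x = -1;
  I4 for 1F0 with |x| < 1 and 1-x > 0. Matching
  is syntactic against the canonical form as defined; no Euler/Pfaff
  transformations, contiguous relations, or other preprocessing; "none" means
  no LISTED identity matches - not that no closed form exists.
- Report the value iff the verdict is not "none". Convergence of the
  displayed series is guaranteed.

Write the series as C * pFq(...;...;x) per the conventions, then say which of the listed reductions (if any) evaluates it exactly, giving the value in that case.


The tell: x = (-1/2) and the two k-th powers (C = 1/10, x = -1/2) combine into one argument.
Term ratio: r(k) = (-1/2) * (k-8) (k-3) (k-4/3) / [(k+1/3) (k+2) (k+1)] ; factor over Q: parameters, x = (-1/2), and C = 1/10.

Classification (C = 1/10): 3F2 with upper {-8, -3, -4/3}, lower {1/3, 2}, argument x = -1/2. Verdict: terminating - upper -3 stops the sum at k = 3; the 4 terms are added exactly. Exact value: 63/20.


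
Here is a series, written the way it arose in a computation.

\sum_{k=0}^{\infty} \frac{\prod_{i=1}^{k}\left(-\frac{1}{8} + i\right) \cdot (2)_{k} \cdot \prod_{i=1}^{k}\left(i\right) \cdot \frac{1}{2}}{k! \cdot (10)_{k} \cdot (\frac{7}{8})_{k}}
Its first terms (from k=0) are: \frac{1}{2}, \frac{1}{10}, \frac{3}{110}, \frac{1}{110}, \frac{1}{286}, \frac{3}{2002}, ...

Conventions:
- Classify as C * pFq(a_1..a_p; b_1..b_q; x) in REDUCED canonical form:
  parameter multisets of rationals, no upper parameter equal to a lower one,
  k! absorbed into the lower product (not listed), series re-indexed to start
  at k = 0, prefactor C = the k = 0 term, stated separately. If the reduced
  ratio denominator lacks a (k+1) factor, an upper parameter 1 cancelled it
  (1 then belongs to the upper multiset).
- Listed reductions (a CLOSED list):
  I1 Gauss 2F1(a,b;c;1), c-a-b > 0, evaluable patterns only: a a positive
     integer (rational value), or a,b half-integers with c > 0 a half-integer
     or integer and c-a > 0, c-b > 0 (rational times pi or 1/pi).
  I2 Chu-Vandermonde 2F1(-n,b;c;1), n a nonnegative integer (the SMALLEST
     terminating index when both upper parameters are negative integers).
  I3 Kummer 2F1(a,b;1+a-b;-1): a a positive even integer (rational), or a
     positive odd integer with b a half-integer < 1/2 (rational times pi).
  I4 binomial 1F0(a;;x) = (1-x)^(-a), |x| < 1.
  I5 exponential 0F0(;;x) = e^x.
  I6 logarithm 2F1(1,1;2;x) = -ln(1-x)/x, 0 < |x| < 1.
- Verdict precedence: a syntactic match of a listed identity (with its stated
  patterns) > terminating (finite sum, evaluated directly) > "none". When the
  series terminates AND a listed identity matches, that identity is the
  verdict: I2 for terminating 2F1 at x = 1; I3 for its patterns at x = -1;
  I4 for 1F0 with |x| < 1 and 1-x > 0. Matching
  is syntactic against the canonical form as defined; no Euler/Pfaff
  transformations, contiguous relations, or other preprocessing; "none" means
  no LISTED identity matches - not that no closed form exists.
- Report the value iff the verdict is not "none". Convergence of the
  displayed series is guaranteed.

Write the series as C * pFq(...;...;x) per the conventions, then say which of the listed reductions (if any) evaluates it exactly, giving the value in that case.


Reduced: x = 1, 2F1, upper = {1, 2}, lower = {10}, C = \frac{1}{2}. Verdict: the Gauss summation I1 fires (x = 1: the Gamma ratio telescopes since c-a-b = 7 > 0 and a = 1 in Z>0). Its exact value is \frac{9}{14}.

Key observation: from the first term \frac{1}{2}: the parameter 7/8 appears in both the upper and lower lists and cancels.
Consecutive-term ratio: r(k) = 1 * (k+1) (k+2) / [(k+10) (k+1)] - rational in k. x = 1; t_0 = \frac{1}{2}; negate the roots.


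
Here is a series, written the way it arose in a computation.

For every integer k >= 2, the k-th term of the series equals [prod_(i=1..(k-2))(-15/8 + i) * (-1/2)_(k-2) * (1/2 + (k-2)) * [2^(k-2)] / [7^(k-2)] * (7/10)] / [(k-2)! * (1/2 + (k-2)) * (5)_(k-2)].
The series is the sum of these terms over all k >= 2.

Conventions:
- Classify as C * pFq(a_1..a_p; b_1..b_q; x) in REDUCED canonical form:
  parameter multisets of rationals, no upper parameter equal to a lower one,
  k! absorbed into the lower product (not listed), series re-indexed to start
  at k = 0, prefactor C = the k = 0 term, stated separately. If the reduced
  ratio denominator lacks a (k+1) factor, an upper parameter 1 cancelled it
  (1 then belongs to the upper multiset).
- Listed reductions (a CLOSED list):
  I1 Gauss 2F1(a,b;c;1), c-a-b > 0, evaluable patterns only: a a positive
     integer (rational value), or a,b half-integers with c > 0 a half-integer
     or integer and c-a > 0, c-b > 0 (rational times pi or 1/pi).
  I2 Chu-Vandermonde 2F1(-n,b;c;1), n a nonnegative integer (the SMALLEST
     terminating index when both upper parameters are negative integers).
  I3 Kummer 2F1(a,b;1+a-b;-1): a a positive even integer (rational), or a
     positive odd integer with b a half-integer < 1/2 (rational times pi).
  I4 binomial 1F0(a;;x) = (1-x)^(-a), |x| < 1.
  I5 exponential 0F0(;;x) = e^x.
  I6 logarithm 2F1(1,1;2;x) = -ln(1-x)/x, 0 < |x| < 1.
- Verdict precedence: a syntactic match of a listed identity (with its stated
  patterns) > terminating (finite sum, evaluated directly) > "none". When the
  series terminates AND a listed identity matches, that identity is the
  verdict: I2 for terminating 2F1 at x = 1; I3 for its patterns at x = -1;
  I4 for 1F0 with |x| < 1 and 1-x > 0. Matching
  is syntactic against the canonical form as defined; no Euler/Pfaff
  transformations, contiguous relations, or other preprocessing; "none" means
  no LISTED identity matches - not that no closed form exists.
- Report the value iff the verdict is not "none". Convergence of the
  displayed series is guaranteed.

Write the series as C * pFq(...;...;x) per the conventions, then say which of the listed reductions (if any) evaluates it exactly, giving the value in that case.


This is 7/10 * 2F1(-7/8, -1/2; 5; 2/7) in reduced canonical form. Verdict: none - this 2F1 at x = 2/7 matches no listed pattern, and upper {-7/8, -1/2} holds no stopper.

Key step: from the first term 7/10: the running product (C = 7/10) telescopes to a rising factorial.
Term ratio: r(k) = (2/7) * (k-7/8) (k-1/2) / [(k+5) (k+1)] - rational in k. x = (2/7); t_0 = 7/10; negate the roots.


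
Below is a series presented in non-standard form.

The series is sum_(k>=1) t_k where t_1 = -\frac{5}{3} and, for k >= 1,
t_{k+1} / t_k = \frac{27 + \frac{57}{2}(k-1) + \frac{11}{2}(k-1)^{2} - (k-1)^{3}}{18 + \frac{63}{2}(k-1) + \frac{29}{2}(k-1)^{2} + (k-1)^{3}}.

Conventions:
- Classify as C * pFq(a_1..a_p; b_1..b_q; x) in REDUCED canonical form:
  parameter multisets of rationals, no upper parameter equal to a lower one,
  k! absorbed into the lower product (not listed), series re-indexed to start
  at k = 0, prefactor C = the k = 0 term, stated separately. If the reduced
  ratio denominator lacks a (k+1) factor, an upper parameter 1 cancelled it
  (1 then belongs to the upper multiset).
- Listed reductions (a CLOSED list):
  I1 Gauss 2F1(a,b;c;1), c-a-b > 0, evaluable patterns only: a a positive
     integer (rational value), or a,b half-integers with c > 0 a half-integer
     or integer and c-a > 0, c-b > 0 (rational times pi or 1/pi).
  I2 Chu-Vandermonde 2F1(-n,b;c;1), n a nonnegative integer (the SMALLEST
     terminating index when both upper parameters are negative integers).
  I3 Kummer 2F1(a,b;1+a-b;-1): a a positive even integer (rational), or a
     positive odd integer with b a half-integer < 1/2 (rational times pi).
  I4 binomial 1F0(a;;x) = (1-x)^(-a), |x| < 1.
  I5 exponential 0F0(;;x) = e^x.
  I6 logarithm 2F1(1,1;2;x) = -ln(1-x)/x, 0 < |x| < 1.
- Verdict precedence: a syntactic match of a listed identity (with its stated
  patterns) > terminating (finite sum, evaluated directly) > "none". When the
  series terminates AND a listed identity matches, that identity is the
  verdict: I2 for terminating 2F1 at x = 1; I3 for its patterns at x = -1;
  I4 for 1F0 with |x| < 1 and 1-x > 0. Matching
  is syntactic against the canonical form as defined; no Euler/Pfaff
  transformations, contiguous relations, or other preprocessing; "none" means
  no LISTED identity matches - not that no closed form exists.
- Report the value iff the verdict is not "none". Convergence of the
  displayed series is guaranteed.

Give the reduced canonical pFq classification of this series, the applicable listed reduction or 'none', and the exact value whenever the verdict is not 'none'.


With C = -\frac{5}{3}: the canonical form is 2F1(-9, 2; 12; -1). Verdict: the Kummer evaluation I3 applies (x = -1; c = 12 equals 1+a-b for upper {-9, 2}: listed pattern). Value: -\frac{55}{6}.

Structural cue: t_0 = -\frac{5}{3} here, and the expanded ratio factors over Q; C = -5/3, x = -1, roots give parameters.
Ratio: r(k) = -1 * (k-9) (k+2) / [(k+12) (k+1)] - rational; roots negated = parameters, x = -1, C = -\frac{5}{3}.


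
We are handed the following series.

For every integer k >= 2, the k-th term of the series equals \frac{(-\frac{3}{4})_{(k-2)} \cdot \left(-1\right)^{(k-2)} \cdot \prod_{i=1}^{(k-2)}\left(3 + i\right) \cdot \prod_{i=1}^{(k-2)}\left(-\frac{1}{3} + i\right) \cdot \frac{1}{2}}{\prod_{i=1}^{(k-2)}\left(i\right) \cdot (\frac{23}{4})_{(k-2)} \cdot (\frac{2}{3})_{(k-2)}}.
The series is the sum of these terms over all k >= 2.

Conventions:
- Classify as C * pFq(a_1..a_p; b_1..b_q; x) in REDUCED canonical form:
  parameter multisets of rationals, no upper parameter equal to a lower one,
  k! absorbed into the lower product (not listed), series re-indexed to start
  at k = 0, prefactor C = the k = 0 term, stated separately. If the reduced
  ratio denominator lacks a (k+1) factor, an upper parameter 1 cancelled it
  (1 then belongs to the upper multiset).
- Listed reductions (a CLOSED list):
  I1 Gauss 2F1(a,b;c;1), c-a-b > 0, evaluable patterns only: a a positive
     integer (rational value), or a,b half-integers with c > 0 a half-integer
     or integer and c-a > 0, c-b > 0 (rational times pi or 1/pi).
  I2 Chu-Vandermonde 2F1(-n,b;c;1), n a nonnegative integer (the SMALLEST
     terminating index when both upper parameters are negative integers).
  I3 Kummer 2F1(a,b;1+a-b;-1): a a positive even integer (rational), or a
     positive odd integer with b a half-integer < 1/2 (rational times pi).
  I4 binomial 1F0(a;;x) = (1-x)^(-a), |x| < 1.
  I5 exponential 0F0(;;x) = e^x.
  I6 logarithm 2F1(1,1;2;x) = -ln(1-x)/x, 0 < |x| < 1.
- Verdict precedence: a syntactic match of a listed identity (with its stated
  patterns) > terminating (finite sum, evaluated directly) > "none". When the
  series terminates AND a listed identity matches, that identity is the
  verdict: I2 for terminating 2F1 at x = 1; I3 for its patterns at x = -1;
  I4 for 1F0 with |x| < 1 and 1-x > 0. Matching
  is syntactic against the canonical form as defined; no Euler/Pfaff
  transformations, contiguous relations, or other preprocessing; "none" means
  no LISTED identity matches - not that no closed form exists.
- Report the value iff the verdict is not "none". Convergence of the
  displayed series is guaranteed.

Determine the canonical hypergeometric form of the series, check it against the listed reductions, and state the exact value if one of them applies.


Reduced: x = -1, 2F1, upper = {-\frac{3}{4}, 4}, lower = {\frac{23}{4}}, C = \frac{1}{2}. Verdict: Kummer's theorem (I3) applies (x = -1; c = \frac{23}{4} equals 1+a-b for upper {-\frac{3}{4}, 4}: listed pattern). Sum: \frac{95}{128}.

Structural cue: from the first term \frac{1}{2}: the product of the first k integers (prefactor 1/2) is k!.
Adjacent-term ratio: r(k) = -1 * (k-\frac{3}{4}) (k+4) / [(k+\frac{23}{4}) (k+1)] - rational in k. x = -1; t_0 = \frac{1}{2}; negate the roots.


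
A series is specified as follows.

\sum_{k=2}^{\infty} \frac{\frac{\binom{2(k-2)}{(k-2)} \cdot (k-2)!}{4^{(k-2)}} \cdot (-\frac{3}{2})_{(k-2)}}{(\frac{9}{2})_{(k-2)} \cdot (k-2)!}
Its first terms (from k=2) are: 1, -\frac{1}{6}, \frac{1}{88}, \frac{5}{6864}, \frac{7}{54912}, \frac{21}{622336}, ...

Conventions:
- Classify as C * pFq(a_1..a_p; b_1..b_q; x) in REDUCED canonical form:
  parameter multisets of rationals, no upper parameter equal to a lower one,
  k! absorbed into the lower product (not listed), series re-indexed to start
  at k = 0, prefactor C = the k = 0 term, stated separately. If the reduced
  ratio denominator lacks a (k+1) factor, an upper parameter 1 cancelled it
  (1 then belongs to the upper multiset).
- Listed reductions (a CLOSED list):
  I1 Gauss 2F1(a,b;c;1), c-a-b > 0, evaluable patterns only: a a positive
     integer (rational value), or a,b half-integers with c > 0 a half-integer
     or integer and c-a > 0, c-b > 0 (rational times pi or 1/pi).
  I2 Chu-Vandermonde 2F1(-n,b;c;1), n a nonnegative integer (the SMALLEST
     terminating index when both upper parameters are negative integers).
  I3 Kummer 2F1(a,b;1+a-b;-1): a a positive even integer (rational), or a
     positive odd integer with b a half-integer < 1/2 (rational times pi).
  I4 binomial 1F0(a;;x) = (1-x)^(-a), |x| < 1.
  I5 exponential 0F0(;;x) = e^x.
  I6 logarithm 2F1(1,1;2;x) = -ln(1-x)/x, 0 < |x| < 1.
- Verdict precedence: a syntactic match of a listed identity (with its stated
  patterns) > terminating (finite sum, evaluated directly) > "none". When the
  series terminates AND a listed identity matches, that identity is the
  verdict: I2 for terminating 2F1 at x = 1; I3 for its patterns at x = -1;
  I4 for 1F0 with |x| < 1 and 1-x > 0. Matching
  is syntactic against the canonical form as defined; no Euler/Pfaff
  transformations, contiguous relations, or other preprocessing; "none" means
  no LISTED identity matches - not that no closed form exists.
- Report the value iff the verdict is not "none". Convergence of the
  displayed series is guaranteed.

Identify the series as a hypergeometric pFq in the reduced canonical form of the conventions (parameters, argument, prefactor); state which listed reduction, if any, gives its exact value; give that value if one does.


The tell: with t_0 = 1, C(2k,k) (C = 1, x = 1) equals 4^k (1/2)_k / k!.
Consecutive-term ratio: r(k) = 1 * (k-\frac{3}{2}) (k+\frac{1}{2}) / [(k+\frac{9}{2}) (k+1)] - rational in k, leading ratio 1; with t_0 = 1, classification follows.

Classification (C = 1): 2F1 with upper {-\frac{3}{2}, \frac{1}{2}}, lower {\frac{9}{2}}, argument x = 1. Verdict: the half-integer Gauss pattern (I1) fires (x = 1; upper {-\frac{3}{2}, \frac{1}{2}} half-integers, c = \frac{9}{2} in the evaluable pattern). Sum: \frac{2205}{8192} \cdot \pi.
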